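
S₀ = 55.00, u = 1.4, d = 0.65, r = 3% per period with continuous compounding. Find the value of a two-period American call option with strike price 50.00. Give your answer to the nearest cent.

Risk-neutral probability p = (e^0.03 − 0.65)/(1.4 − 0.65) = 0.3805/0.7500 = 0.5073
Terminal stock prices: S_uu = 107.8, S_ud = 50.05, S_dd = 23.24
Terminal payoffs (S − K): max(57.8, 0) = 57.8, max(0.05, 0) = 0.05, max(-26.76, 0) = 0
Node u (S = 77): continuation = e^(−0.03)·[0.5073·57.8000 + 0.4927·0.0500] = 28.4777; exercise value = 27.0000 ≤ continuation, so V_u = 28.4777
Node d (S = 35.75): continuation = e^(−0.03)·[0.5073·0.0500 + 0.4927·0.0000] = 0.0246; exercise value = 0.0000 ≤ continuation, so V_d = 0.0246
Node 0 (S = 55): continuation = e^(−0.03)·[0.5073·28.4777 + 0.4927·0.0246] = 14.0308; exercise value = 5.0000 ≤ continuation, so V_0 = 14.0308

14.03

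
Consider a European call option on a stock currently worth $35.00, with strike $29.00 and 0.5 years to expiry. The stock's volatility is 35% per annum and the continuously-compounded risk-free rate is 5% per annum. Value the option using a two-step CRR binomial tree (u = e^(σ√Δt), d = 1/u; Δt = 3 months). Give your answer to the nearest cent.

$7.81

CRR parameters: u = e^(σ√Δt) = e^(0.35·√0.25) = 1.1912, d = 1/u = 0.8395
Per-period rate: rΔt = 0.05·0.25 = 0.0125, so R = e^0.0125 = 1.0126
Risk-neutral probability p = (e^0.0125 − 0.8395)/(1.1912 − 0.8395) = 0.1731/0.3518 = 0.4921
Terminal stock prices: S_uu = 49.67, S_ud = 35, S_dd = 24.66
Terminal payoffs (S − K): max(20.67, 0) = 20.67, max(6, 0) = 6, max(-4.336, 0) = 0
Node u (S = 41.69): V_u = e^(−0.0125)·[0.4921·20.6674 + 0.5079·6.0000] = 13.0539
Node d (S = 29.38): V_d = e^(−0.0125)·[0.4921·6.0000 + 0.5079·0.0000] = 2.9160
Node 0 (S = 35): V_0 = e^(−0.0125)·[0.4921·13.0539 + 0.5079·2.9160] = 7.8068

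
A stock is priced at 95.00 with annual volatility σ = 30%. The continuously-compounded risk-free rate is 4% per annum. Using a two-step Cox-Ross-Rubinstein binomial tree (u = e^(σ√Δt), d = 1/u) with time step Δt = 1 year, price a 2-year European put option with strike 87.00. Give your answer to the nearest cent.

8.29

CRR parameters: u = e^(σ√Δt) = e^(0.3·√1) = 1.3499, d = 1/u = 0.7408
Per-period rate: rΔt = 0.04·1 = 0.04, so R = e^0.04 = 1.0408
Risk-neutral probability p = (e^0.04 − 0.7408)/(1.3499 − 0.7408) = 0.3000/0.6090 = 0.4926
Terminal stock prices: S_uu = 173.1, S_ud = 95, S_dd = 52.14
Terminal payoffs (K − S): max(-86.1, 0) = 0, max(-8, 0) = 0, max(34.86, 0) = 34.86
Node u (S = 128.2): V_u = e^(−0.04)·[0.4926·0.0000 + 0.5074·0.0000] = 0.0000
Node d (S = 70.38): V_d = e^(−0.04)·[0.4926·0.0000 + 0.5074·34.8629] = 16.9970
Node 0 (S = 95): V_0 = e^(−0.04)·[0.4926·0.0000 + 0.5074·16.9970] = 8.2867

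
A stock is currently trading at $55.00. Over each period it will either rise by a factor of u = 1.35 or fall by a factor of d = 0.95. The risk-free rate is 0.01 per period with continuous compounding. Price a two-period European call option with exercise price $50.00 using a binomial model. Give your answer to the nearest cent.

$6.25

Risk-neutral probability p = (e^0.01 − 0.95)/(1.35 − 0.95) = 0.0601/0.4000 = 0.1501
Terminal stock prices: S_uu = 100.2, S_ud = 70.54, S_dd = 49.64
Terminal payoffs (S − K): max(50.24, 0) = 50.24, max(20.54, 0) = 20.54, max(-0.3625, 0) = 0
Node u (S = 74.25): V_u = e^(−0.01)·[0.1501·50.2375 + 0.8499·20.5375] = 24.7475
Node d (S = 52.25): V_d = e^(−0.01)·[0.1501·20.5375 + 0.8499·0.0000] = 3.0525
Node 0 (S = 55): V_0 = e^(−0.01)·[0.1501·24.7475 + 0.8499·3.0525] = 6.2467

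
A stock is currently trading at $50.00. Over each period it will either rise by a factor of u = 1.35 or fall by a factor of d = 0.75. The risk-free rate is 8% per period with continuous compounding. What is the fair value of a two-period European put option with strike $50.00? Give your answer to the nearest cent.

Risk-neutral probability p = (e^0.08 − 0.75)/(1.35 − 0.75) = 0.3333/0.6000 = 0.5555
Terminal stock prices: S_uu = 91.13, S_ud = 50.62, S_dd = 28.12
Terminal payoffs (K − S): max(-41.13, 0) = 0, max(-0.625, 0) = 0, max(21.88, 0) = 21.88
Node u (S = 67.5): V_u = e^(−0.08)·[0.5555·0.0000 + 0.4445·0.0000] = 0.0000
Node d (S = 37.5): V_d = e^(−0.08)·[0.5555·0.0000 + 0.4445·21.8750] = 8.9763
Node 0 (S = 50): V_0 = e^(−0.08)·[0.5555·0.0000 + 0.4445·8.9763] = 3.6834

$3.68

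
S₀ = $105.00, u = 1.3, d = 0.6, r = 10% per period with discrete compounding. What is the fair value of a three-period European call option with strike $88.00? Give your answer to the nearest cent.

$45.14

Risk-neutral probability p = (1 + 0.1 − 0.6)/(1.3 − 0.6) = 0.5000/0.7000 = 0.7143
Terminal stock prices: S_uuu = 230.7, S_uud = 106.5, S_udd = 49.14, S_ddd = 22.68
Terminal payoffs (S − K): max(142.7, 0) = 142.7, max(18.47, 0) = 18.47, max(-38.86, 0) = 0, max(-65.32, 0) = 0
Node uu (S = 177.5): V_uu = 1/1.1·[0.7143·142.6850 + 0.2857·18.4700] = 97.4500
Node ud (S = 81.9): V_ud = 1/1.1·[0.7143·18.4700 + 0.2857·0.0000] = 11.9935
Node dd (S = 37.8): V_dd = 1/1.1·[0.7143·0.0000 + 0.2857·0.0000] = 0.0000
Node u (S = 136.5): V_u = 1/1.1·[0.7143·97.4500 + 0.2857·11.9935] = 66.3944
Node d (S = 63): V_d = 1/1.1·[0.7143·11.9935 + 0.2857·0.0000] = 7.7880
Node 0 (S = 105): V_0 = 1/1.1·[0.7143·66.3944 + 0.2857·7.7880] = 45.1361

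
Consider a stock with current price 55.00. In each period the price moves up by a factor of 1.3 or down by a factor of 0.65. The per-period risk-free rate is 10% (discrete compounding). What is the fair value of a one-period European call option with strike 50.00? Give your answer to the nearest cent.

13.53

Risk-neutral probability p = (1 + 0.1 − 0.65)/(1.3 − 0.65) = 0.4500/0.6500 = 0.6923
Terminal stock prices: S_u = 71.5, S_d = 35.75
Terminal payoffs (S − K): max(21.5, 0) = 21.5, max(-14.25, 0) = 0
Node 0 (S = 55): V_0 = 1/1.1·[0.6923·21.5000 + 0.3077·0.0000] = 13.5315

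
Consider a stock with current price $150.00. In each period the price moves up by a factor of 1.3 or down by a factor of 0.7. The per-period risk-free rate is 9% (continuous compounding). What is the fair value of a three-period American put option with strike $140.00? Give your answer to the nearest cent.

Risk-neutral probability p = (e^0.09 − 0.7)/(1.3 − 0.7) = 0.3942/0.6000 = 0.6570
Terminal stock prices: S_uuu = 329.6, S_uud = 177.5, S_udd = 95.55, S_ddd = 51.45
Terminal payoffs (K − S): max(-189.6, 0) = 0, max(-37.45, 0) = 0, max(44.45, 0) = 44.45, max(88.55, 0) = 88.55
Node uu (S = 253.5): continuation = e^(−0.09)·[0.6570·0.0000 + 0.3430·0.0000] = 0.0000; exercise value = 0.0000 ≤ continuation, so V_uu = 0.0000
Node ud (S = 136.5): continuation = e^(−0.09)·[0.6570·0.0000 + 0.3430·44.4500] = 13.9359; exercise value = 3.5000 ≤ continuation, so V_ud = 13.9359
Node dd (S = 73.5): continuation = e^(−0.09)·[0.6570·44.4500 + 0.3430·88.5500] = 54.4504; exercise value = 66.5000 > continuation, so V_dd = 66.5000 (exercise)
Node u (S = 195): continuation = e^(−0.09)·[0.6570·0.0000 + 0.3430·13.9359] = 4.3691; exercise value = 0.0000 ≤ continuation, so V_u = 4.3691
Node d (S = 105): continuation = e^(−0.09)·[0.6570·13.9359 + 0.3430·66.5000] = 29.2162; exercise value = 35.0000 > continuation, so V_d = 35.0000 (exercise)
Node 0 (S = 150): continuation = e^(−0.09)·[0.6570·4.3691 + 0.3430·35.0000] = 13.5964; exercise value = 0.0000 ≤ continuation, so V_0 = 13.5964

$13.60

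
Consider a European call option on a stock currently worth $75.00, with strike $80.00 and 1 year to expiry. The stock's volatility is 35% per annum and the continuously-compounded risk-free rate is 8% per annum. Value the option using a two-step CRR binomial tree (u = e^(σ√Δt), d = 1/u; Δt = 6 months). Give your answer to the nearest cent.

$10.74

CRR parameters: u = e^(σ√Δt) = e^(0.35·√0.5) = 1.2808, d = 1/u = 0.7808
Per-period rate: rΔt = 0.08·0.5 = 0.04, so R = e^0.04 = 1.0408
Risk-neutral probability p = (e^0.04 − 0.7808)/(1.2808 − 0.7808) = 0.2601/0.5000 = 0.5201
Terminal stock prices: S_uu = 123, S_ud = 75, S_dd = 45.72
Terminal payoffs (S − K): max(43.03, 0) = 43.03, max(-5, 0) = 0, max(-34.28, 0) = 0
Node u (S = 96.06): V_u = e^(−0.04)·[0.5201·43.0343 + 0.4799·0.0000] = 21.5027
Node d (S = 58.56): V_d = e^(−0.04)·[0.5201·0.0000 + 0.4799·0.0000] = 0.0000
Node 0 (S = 75): V_0 = e^(−0.04)·[0.5201·21.5027 + 0.4799·0.0000] = 10.7441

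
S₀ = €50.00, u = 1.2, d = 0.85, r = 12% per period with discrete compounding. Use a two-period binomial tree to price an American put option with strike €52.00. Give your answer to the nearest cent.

Risk-neutral probability p = (1 + 0.12 − 0.85)/(1.2 − 0.85) = 0.2700/0.3500 = 0.7714
Terminal stock prices: S_uu = 72, S_ud = 51, S_dd = 36.12
Terminal payoffs (K − S): max(-20, 0) = 0, max(1, 0) = 1, max(15.88, 0) = 15.88
Node u (S = 60): continuation = 1/1.12·[0.7714·0.0000 + 0.2286·1.0000] = 0.2041; exercise value = 0.0000 ≤ continuation, so V_u = 0.2041
Node d (S = 42.5): continuation = 1/1.12·[0.7714·1.0000 + 0.2286·15.8750] = 3.9286; exercise value = 9.5000 > continuation, so V_d = 9.5000 (exercise)
Node 0 (S = 50): continuation = 1/1.12·[0.7714·0.2041 + 0.2286·9.5000] = 2.0793; exercise value = 2.0000 ≤ continuation, so V_0 = 2.0793

€2.08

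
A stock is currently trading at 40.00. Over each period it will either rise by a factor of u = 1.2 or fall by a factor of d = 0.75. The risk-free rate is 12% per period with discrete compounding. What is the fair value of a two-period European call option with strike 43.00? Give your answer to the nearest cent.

7.87

Risk-neutral probability p = (1 + 0.12 − 0.75)/(1.2 − 0.75) = 0.3700/0.4500 = 0.8222
Terminal stock prices: S_uu = 57.6, S_ud = 36, S_dd = 22.5
Terminal payoffs (S − K): max(14.6, 0) = 14.6, max(-7, 0) = 0, max(-20.5, 0) = 0
Node u (S = 48): V_u = 1/1.12·[0.8222·14.6000 + 0.1778·0.0000] = 10.7183
Node d (S = 30): V_d = 1/1.12·[0.8222·0.0000 + 0.1778·0.0000] = 0.0000
Node 0 (S = 40): V_0 = 1/1.12·[0.8222·10.7183 + 0.1778·0.0000] = 7.8686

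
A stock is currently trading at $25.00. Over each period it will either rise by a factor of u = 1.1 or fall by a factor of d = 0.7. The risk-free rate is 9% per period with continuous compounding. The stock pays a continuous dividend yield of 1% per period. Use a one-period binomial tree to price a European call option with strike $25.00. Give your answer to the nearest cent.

$2.19

Per-period risk-free factor R = e^0.09 = 1.0942; dividend-adjusted growth = e^(0.09−0.01) = 1.0833.
Risk-neutral probability p = (1.0833 − 0.7)/(1.1 − 0.7) = 0.3833/0.4000 = 0.9582
Terminal stock prices: S_u = 27.5, S_d = 17.5
Terminal payoffs (S − K): max(2.5, 0) = 2.5, max(-7.5, 0) = 0
Node 0 (S = 25): V_0 = e^(−0.09)·[0.9582·2.5000 + 0.0418·0.0000] = 2.1894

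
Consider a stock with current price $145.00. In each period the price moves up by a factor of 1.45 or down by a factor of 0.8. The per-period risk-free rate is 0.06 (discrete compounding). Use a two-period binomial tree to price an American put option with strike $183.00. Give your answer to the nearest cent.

$41.09

Risk-neutral probability p = (1 + 0.06 − 0.8)/(1.45 − 0.8) = 0.2600/0.6500 = 0.4000
Terminal stock prices: S_uu = 304.9, S_ud = 168.2, S_dd = 92.8
Terminal payoffs (K − S): max(-121.9, 0) = 0, max(14.8, 0) = 14.8, max(90.2, 0) = 90.2
Node u (S = 210.2): continuation = 1/1.06·[0.4000·0.0000 + 0.6000·14.8000] = 8.3774; exercise value = 0.0000 ≤ continuation, so V_u = 8.3774
Node d (S = 116): continuation = 1/1.06·[0.4000·14.8000 + 0.6000·90.2000] = 56.6415; exercise value = 67.0000 > continuation, so V_d = 67.0000 (exercise)
Node 0 (S = 145): continuation = 1/1.06·[0.4000·8.3774 + 0.6000·67.0000] = 41.0858; exercise value = 38.0000 ≤ continuation, so V_0 = 41.0858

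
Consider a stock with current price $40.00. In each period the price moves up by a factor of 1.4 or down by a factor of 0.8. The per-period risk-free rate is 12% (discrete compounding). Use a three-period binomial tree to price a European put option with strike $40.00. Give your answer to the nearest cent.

$2.44

Risk-neutral probability p = (1 + 0.12 − 0.8)/(1.4 − 0.8) = 0.3200/0.6000 = 0.5333
Terminal stock prices: S_uuu = 109.8, S_uud = 62.72, S_udd = 35.84, S_ddd = 20.48
Terminal payoffs (K − S): max(-69.76, 0) = 0, max(-22.72, 0) = 0, max(4.16, 0) = 4.16, max(19.52, 0) = 19.52
Node uu (S = 78.4): V_uu = 1/1.12·[0.5333·0.0000 + 0.4667·0.0000] = 0.0000
Node ud (S = 44.8): V_ud = 1/1.12·[0.5333·0.0000 + 0.4667·4.1600] = 1.7333
Node dd (S = 25.6): V_dd = 1/1.12·[0.5333·4.1600 + 0.4667·19.5200] = 10.1143
Node u (S = 56): V_u = 1/1.12·[0.5333·0.0000 + 0.4667·1.7333] = 0.7222
Node d (S = 32): V_d = 1/1.12·[0.5333·1.7333 + 0.4667·10.1143] = 5.0397
Node 0 (S = 40): V_0 = 1/1.12·[0.5333·0.7222 + 0.4667·5.0397] = 2.4438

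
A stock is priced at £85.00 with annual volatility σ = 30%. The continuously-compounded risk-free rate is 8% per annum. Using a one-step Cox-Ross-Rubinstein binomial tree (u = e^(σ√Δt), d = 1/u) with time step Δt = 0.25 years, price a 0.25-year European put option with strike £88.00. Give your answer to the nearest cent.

CRR parameters: u = e^(σ√Δt) = e^(0.3·√0.25) = 1.1618, d = 1/u = 0.8607
Per-period rate: rΔt = 0.08·0.25 = 0.02, so R = e^0.02 = 1.0202
Risk-neutral probability p = (e^0.02 − 0.8607)/(1.1618 − 0.8607) = 0.1595/0.3011 = 0.5297
Terminal stock prices: S_u = 98.76, S_d = 73.16
Terminal payoffs (K − S): max(-10.76, 0) = 0, max(14.84, 0) = 14.84
Node 0 (S = 85): V_0 = e^(−0.02)·[0.5297·0.0000 + 0.4703·14.8398] = 6.8416

£6.84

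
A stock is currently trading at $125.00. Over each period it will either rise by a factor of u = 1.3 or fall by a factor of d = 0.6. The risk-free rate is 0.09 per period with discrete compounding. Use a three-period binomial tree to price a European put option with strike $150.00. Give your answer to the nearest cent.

Risk-neutral probability p = (1 + 0.09 − 0.6)/(1.3 − 0.6) = 0.4900/0.7000 = 0.7000
Terminal stock prices: S_uuu = 274.6, S_uud = 126.8, S_udd = 58.5, S_ddd = 27
Terminal payoffs (K − S): max(-124.6, 0) = 0, max(23.25, 0) = 23.25, max(91.5, 0) = 91.5, max(123, 0) = 123
Node uu (S = 211.3): V_uu = 1/1.09·[0.7000·0.0000 + 0.3000·23.2500] = 6.3991
Node ud (S = 97.5): V_ud = 1/1.09·[0.7000·23.2500 + 0.3000·91.5000] = 40.1147
Node dd (S = 45): V_dd = 1/1.09·[0.7000·91.5000 + 0.3000·123.0000] = 92.6147
Node u (S = 162.5): V_u = 1/1.09·[0.7000·6.3991 + 0.3000·40.1147] = 15.1502
Node d (S = 75): V_d = 1/1.09·[0.7000·40.1147 + 0.3000·92.6147] = 51.2520
Node 0 (S = 125): V_0 = 1/1.09·[0.7000·15.1502 + 0.3000·51.2520] = 23.8356

$23.84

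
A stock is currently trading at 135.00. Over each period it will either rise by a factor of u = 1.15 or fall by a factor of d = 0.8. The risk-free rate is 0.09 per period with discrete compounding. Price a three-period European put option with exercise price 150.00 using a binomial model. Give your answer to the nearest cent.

5.13

Risk-neutral probability p = (1 + 0.09 − 0.8)/(1.15 − 0.8) = 0.2900/0.3500 = 0.8286
Terminal stock prices: S_uuu = 205.3, S_uud = 142.8, S_udd = 99.36, S_ddd = 69.12
Terminal payoffs (K − S): max(-55.32, 0) = 0, max(7.17, 0) = 7.17, max(50.64, 0) = 50.64, max(80.88, 0) = 80.88
Node uu (S = 178.5): V_uu = 1/1.09·[0.8286·0.0000 + 0.1714·7.1700] = 1.1277
Node ud (S = 124.2): V_ud = 1/1.09·[0.8286·7.1700 + 0.1714·50.6400] = 13.4147
Node dd (S = 86.4): V_dd = 1/1.09·[0.8286·50.6400 + 0.1714·80.8800] = 51.2147
Node u (S = 155.2): V_u = 1/1.09·[0.8286·1.1277 + 0.1714·13.4147] = 2.9670
Node d (S = 108): V_d = 1/1.09·[0.8286·13.4147 + 0.1714·51.2147] = 18.2520
Node 0 (S = 135): V_0 = 1/1.09·[0.8286·2.9670 + 0.1714·18.2520] = 5.1259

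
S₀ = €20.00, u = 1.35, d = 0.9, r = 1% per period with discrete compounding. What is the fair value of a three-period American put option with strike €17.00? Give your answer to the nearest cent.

Risk-neutral probability p = (1 + 0.01 − 0.9)/(1.35 − 0.9) = 0.1100/0.4500 = 0.2444
Terminal stock prices: S_uuu = 49.21, S_uud = 32.81, S_udd = 21.87, S_ddd = 14.58
Terminal payoffs (K − S): max(-32.21, 0) = 0, max(-15.81, 0) = 0, max(-4.87, 0) = 0, max(2.42, 0) = 2.42
Node uu (S = 36.45): continuation = 1/1.01·[0.2444·0.0000 + 0.7556·0.0000] = 0.0000; exercise value = 0.0000 ≤ continuation, so V_uu = 0.0000
Node ud (S = 24.3): continuation = 1/1.01·[0.2444·0.0000 + 0.7556·0.0000] = 0.0000; exercise value = 0.0000 ≤ continuation, so V_ud = 0.0000
Node dd (S = 16.2): continuation = 1/1.01·[0.2444·0.0000 + 0.7556·2.4200] = 1.8103; exercise value = 0.8000 ≤ continuation, so V_dd = 1.8103
Node u (S = 27): continuation = 1/1.01·[0.2444·0.0000 + 0.7556·0.0000] = 0.0000; exercise value = 0.0000 ≤ continuation, so V_u = 0.0000
Node d (S = 18): continuation = 1/1.01·[0.2444·0.0000 + 0.7556·1.8103] = 1.3543; exercise value = 0.0000 ≤ continuation, so V_d = 1.3543
Node 0 (S = 20): continuation = 1/1.01·[0.2444·0.0000 + 0.7556·1.3543] = 1.0131; exercise value = 0.0000 ≤ continuation, so V_0 = 1.0131

€1.01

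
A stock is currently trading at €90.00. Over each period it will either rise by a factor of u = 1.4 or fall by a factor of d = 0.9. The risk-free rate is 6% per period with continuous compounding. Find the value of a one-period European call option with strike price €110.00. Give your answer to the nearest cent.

Risk-neutral probability p = (e^0.06 − 0.9)/(1.4 − 0.9) = 0.1618/0.5000 = 0.3237
Terminal stock prices: S_u = 126, S_d = 81
Terminal payoffs (S − K): max(16, 0) = 16, max(-29, 0) = 0
Node 0 (S = 90): V_0 = e^(−0.06)·[0.3237·16.0000 + 0.6763·0.0000] = 4.8772

€4.88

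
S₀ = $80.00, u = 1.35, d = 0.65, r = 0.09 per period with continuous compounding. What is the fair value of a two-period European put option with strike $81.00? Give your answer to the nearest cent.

$9.45

Risk-neutral probability p = (e^0.09 − 0.65)/(1.35 − 0.65) = 0.4442/0.7000 = 0.6345
Terminal stock prices: S_uu = 145.8, S_ud = 70.2, S_dd = 33.8
Terminal payoffs (K − S): max(-64.8, 0) = 0, max(10.8, 0) = 10.8, max(47.2, 0) = 47.2
Node u (S = 108): V_u = e^(−0.09)·[0.6345·0.0000 + 0.3655·10.8000] = 3.6073
Node d (S = 52): V_d = e^(−0.09)·[0.6345·10.8000 + 0.3655·47.2000] = 22.0284
Node 0 (S = 80): V_0 = e^(−0.09)·[0.6345·3.6073 + 0.3655·22.0284] = 9.4497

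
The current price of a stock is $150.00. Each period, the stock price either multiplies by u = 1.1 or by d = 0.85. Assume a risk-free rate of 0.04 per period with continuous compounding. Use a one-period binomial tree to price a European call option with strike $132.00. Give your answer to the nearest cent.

Risk-neutral probability p = (e^0.04 − 0.85)/(1.1 − 0.85) = 0.1908/0.2500 = 0.7632
Terminal stock prices: S_u = 165, S_d = 127.5
Terminal payoffs (S − K): max(33, 0) = 33, max(-4.5, 0) = 0
Node 0 (S = 150): V_0 = e^(−0.04)·[0.7632·33.0000 + 0.2368·0.0000] = 24.1994

$24.20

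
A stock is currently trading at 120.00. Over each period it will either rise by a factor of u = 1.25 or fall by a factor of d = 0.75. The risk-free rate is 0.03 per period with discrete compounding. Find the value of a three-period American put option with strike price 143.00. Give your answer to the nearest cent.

Risk-neutral probability p = (1 + 0.03 − 0.75)/(1.25 − 0.75) = 0.2800/0.5000 = 0.5600
Terminal stock prices: S_uuu = 234.4, S_uud = 140.6, S_udd = 84.38, S_ddd = 50.62
Terminal payoffs (K − S): max(-91.38, 0) = 0, max(2.375, 0) = 2.375, max(58.62, 0) = 58.62, max(92.38, 0) = 92.38
Node uu (S = 187.5): continuation = 1/1.03·[0.5600·0.0000 + 0.4400·2.3750] = 1.0146; exercise value = 0.0000 ≤ continuation, so V_uu = 1.0146
Node ud (S = 112.5): continuation = 1/1.03·[0.5600·2.3750 + 0.4400·58.6250] = 26.3350; exercise value = 30.5000 > continuation, so V_ud = 30.5000 (exercise)
Node dd (S = 67.5): continuation = 1/1.03·[0.5600·58.6250 + 0.4400·92.3750] = 71.3350; exercise value = 75.5000 > continuation, so V_dd = 75.5000 (exercise)
Node u (S = 150): continuation = 1/1.03·[0.5600·1.0146 + 0.4400·30.5000] = 13.5807; exercise value = 0.0000 ≤ continuation, so V_u = 13.5807
Node d (S = 90): continuation = 1/1.03·[0.5600·30.5000 + 0.4400·75.5000] = 48.8350; exercise value = 53.0000 > continuation, so V_d = 53.0000 (exercise)
Node 0 (S = 120): continuation = 1/1.03·[0.5600·13.5807 + 0.4400·53.0000] = 30.0245; exercise value = 23.0000 ≤ continuation, so V_0 = 30.0245

30.02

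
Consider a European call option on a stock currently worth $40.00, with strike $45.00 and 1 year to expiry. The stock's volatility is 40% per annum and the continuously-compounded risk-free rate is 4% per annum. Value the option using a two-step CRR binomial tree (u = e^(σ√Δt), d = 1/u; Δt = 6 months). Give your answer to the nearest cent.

CRR parameters: u = e^(σ√Δt) = e^(0.4·√0.5) = 1.3269, d = 1/u = 0.7536
Per-period rate: rΔt = 0.04·0.5 = 0.02, so R = e^0.02 = 1.0202
Risk-neutral probability p = (e^0.02 − 0.7536)/(1.3269 − 0.7536) = 0.2666/0.5733 = 0.4650
Terminal stock prices: S_uu = 70.43, S_ud = 40, S_dd = 22.72
Terminal payoffs (S − K): max(25.43, 0) = 25.43, max(-5, 0) = 0, max(-22.28, 0) = 0
Node u (S = 53.08): V_u = e^(−0.02)·[0.4650·25.4262 + 0.5350·0.0000] = 11.5890
Node d (S = 30.15): V_d = e^(−0.02)·[0.4650·0.0000 + 0.5350·0.0000] = 0.0000
Node 0 (S = 40): V_0 = e^(−0.02)·[0.4650·11.5890 + 0.5350·0.0000] = 5.2821

$5.28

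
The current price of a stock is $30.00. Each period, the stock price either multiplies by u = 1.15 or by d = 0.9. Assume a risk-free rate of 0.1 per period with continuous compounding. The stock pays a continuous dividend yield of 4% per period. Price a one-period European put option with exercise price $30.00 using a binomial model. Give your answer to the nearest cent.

$0.96

Per-period risk-free factor R = e^0.1 = 1.1052; dividend-adjusted growth = e^(0.1−0.04) = 1.0618.
Risk-neutral probability p = (1.0618 − 0.9)/(1.15 − 0.9) = 0.1618/0.2500 = 0.6473
Terminal stock prices: S_u = 34.5, S_d = 27
Terminal payoffs (K − S): max(-4.5, 0) = 0, max(3, 0) = 3
Node 0 (S = 30): V_0 = e^(−0.1)·[0.6473·0.0000 + 0.3527·3.0000] = 0.9573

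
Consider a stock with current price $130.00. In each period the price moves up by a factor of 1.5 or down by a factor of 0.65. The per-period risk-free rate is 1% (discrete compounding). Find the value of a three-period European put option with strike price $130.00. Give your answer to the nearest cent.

$37.05

Risk-neutral probability p = (1 + 0.01 − 0.65)/(1.5 − 0.65) = 0.3600/0.8500 = 0.4235
Terminal stock prices: S_uuu = 438.8, S_uud = 190.1, S_udd = 82.39, S_ddd = 35.7
Terminal payoffs (K − S): max(-308.8, 0) = 0, max(-60.12, 0) = 0, max(47.61, 0) = 47.61, max(94.3, 0) = 94.3
Node uu (S = 292.5): V_uu = 1/1.01·[0.4235·0.0000 + 0.5765·0.0000] = 0.0000
Node ud (S = 126.8): V_ud = 1/1.01·[0.4235·0.0000 + 0.5765·47.6125] = 27.1755
Node dd (S = 54.93): V_dd = 1/1.01·[0.4235·47.6125 + 0.5765·94.2987] = 73.7879
Node u (S = 195): V_u = 1/1.01·[0.4235·0.0000 + 0.5765·27.1755] = 15.5107
Node d (S = 84.5): V_d = 1/1.01·[0.4235·27.1755 + 0.5765·73.7879] = 53.5110
Node 0 (S = 130): V_0 = 1/1.01·[0.4235·15.5107 + 0.5765·53.5110] = 37.0463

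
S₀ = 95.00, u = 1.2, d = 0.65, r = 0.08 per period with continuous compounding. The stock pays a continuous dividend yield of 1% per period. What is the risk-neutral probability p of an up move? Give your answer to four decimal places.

p = 0.7682

Per-period risk-free factor R = e^0.08 = 1.0833; dividend-adjusted growth = e^(0.08−0.01) = 1.0725.
Risk-neutral probability p = (1.0725 − 0.65)/(1.2 − 0.65) = 0.4225/0.5500 = 0.7682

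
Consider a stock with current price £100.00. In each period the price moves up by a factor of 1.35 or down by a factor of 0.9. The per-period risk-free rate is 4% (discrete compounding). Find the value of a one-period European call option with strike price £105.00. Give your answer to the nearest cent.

Risk-neutral probability p = (1 + 0.04 − 0.9)/(1.35 − 0.9) = 0.1400/0.4500 = 0.3111
Terminal stock prices: S_u = 135, S_d = 90
Terminal payoffs (S − K): max(30, 0) = 30, max(-15, 0) = 0
Node 0 (S = 100): V_0 = 1/1.04·[0.3111·30.0000 + 0.6889·0.0000] = 8.9744

£8.97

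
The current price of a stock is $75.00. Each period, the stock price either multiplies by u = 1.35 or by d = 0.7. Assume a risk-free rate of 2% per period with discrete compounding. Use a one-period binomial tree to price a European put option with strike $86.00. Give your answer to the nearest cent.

Risk-neutral probability p = (1 + 0.02 − 0.7)/(1.35 − 0.7) = 0.3200/0.6500 = 0.4923
Terminal stock prices: S_u = 101.2, S_d = 52.5
Terminal payoffs (K − S): max(-15.25, 0) = 0, max(33.5, 0) = 33.5
Node 0 (S = 75): V_0 = 1/1.02·[0.4923·0.0000 + 0.5077·33.5000] = 16.6742

$16.67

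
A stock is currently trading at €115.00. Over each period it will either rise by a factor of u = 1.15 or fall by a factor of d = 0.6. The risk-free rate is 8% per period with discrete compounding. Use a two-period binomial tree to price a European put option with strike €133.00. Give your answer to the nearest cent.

Risk-neutral probability p = (1 + 0.08 − 0.6)/(1.15 − 0.6) = 0.4800/0.5500 = 0.8727
Terminal stock prices: S_uu = 152.1, S_ud = 79.35, S_dd = 41.4
Terminal payoffs (K − S): max(-19.09, 0) = 0, max(53.65, 0) = 53.65, max(91.6, 0) = 91.6
Node u (S = 132.2): V_u = 1/1.08·[0.8727·0.0000 + 0.1273·53.6500] = 6.3224
Node d (S = 69): V_d = 1/1.08·[0.8727·53.6500 + 0.1273·91.6000] = 54.1481
Node 0 (S = 115): V_0 = 1/1.08·[0.8727·6.3224 + 0.1273·54.1481] = 11.4901

€11.49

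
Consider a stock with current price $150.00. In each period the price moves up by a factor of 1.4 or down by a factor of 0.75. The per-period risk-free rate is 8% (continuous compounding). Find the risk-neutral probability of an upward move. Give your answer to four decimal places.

p = 0.5127

Risk-neutral probability p = (e^0.08 − 0.75)/(1.4 − 0.75) = 0.3333/0.6500 = 0.5127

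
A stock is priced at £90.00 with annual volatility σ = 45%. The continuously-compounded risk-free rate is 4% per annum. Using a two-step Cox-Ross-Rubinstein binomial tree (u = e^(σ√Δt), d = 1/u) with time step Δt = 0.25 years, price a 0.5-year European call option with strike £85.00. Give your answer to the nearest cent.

CRR parameters: u = e^(σ√Δt) = e^(0.45·√0.25) = 1.2523, d = 1/u = 0.7985
Per-period rate: rΔt = 0.04·0.25 = 0.01, so R = e^0.01 = 1.0101
Risk-neutral probability p = (e^0.01 − 0.7985)/(1.2523 − 0.7985) = 0.2115/0.4538 = 0.4661
Terminal stock prices: S_uu = 141.1, S_ud = 90, S_dd = 57.39
Terminal payoffs (S − K): max(56.15, 0) = 56.15, max(5, 0) = 5, max(-27.61, 0) = 0
Node u (S = 112.7): V_u = e^(−0.01)·[0.4661·56.1481 + 0.5339·5.0000] = 28.5548
Node d (S = 71.87): V_d = e^(−0.01)·[0.4661·5.0000 + 0.5339·0.0000] = 2.3075
Node 0 (S = 90): V_0 = e^(−0.01)·[0.4661·28.5548 + 0.5339·2.3075] = 14.3975

£14.40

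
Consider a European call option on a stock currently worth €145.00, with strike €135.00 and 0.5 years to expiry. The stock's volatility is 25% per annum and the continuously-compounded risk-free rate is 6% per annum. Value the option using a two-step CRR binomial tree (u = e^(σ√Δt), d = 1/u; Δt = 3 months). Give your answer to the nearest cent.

CRR parameters: u = e^(σ√Δt) = e^(0.25·√0.25) = 1.1331, d = 1/u = 0.8825
Per-period rate: rΔt = 0.06·0.25 = 0.015, so R = e^0.015 = 1.0151
Risk-neutral probability p = (e^0.015 − 0.8825)/(1.1331 − 0.8825) = 0.1326/0.2507 = 0.5291
Terminal stock prices: S_uu = 186.2, S_ud = 145, S_dd = 112.9
Terminal payoffs (S − K): max(51.18, 0) = 51.18, max(10, 0) = 10, max(-22.07, 0) = 0
Node u (S = 164.3): V_u = e^(−0.015)·[0.5291·51.1837 + 0.4709·10.0000] = 31.3164
Node d (S = 128): V_d = e^(−0.015)·[0.5291·10.0000 + 0.4709·0.0000] = 5.2121
Node 0 (S = 145): V_0 = e^(−0.015)·[0.5291·31.3164 + 0.4709·5.2121] = 18.7403

€18.74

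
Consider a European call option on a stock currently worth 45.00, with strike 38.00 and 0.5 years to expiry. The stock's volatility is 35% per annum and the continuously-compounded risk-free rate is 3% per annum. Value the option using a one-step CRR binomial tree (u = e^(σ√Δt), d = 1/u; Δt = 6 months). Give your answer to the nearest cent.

CRR parameters: u = e^(σ√Δt) = e^(0.35·√0.5) = 1.2808, d = 1/u = 0.7808
Per-period rate: rΔt = 0.03·0.5 = 0.015, so R = e^0.015 = 1.0151
Risk-neutral probability p = (e^0.015 − 0.7808)/(1.2808 − 0.7808) = 0.2344/0.5000 = 0.4687
Terminal stock prices: S_u = 57.64, S_d = 35.13
Terminal payoffs (S − K): max(19.64, 0) = 19.64, max(-2.866, 0) = 0
Node 0 (S = 45): V_0 = e^(−0.015)·[0.4687·19.6361 + 0.5313·0.0000] = 9.0658

9.07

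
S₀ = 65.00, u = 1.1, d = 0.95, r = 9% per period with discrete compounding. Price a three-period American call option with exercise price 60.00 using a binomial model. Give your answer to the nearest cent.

Risk-neutral probability p = (1 + 0.09 − 0.95)/(1.1 − 0.95) = 0.1400/0.1500 = 0.9333
Terminal stock prices: S_uuu = 86.52, S_uud = 74.72, S_udd = 64.53, S_ddd = 55.73
Terminal payoffs (S − K): max(26.52, 0) = 26.52, max(14.72, 0) = 14.72, max(4.529, 0) = 4.529, max(-4.271, 0) = 0
Node uu (S = 78.65): continuation = 1/1.09·[0.9333·26.5150 + 0.0667·14.7175] = 23.6041; exercise value = 18.6500 ≤ continuation, so V_uu = 23.6041
Node ud (S = 67.92): continuation = 1/1.09·[0.9333·14.7175 + 0.0667·4.5288] = 12.8791; exercise value = 7.9250 ≤ continuation, so V_ud = 12.8791
Node dd (S = 58.66): continuation = 1/1.09·[0.9333·4.5288 + 0.0667·0.0000] = 3.8778; exercise value = 0.0000 ≤ continuation, so V_dd = 3.8778
Node u (S = 71.5): continuation = 1/1.09·[0.9333·23.6041 + 0.0667·12.8791] = 20.9992; exercise value = 11.5000 ≤ continuation, so V_u = 20.9992
Node d (S = 61.75): continuation = 1/1.09·[0.9333·12.8791 + 0.0667·3.8778] = 11.2652; exercise value = 1.7500 ≤ continuation, so V_d = 11.2652
Node 0 (S = 65): continuation = 1/1.09·[0.9333·20.9992 + 0.0667·11.2652] = 18.6700; exercise value = 5.0000 ≤ continuation, so V_0 = 18.6700

18.67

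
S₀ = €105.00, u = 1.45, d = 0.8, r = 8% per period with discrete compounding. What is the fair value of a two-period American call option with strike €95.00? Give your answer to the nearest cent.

Risk-neutral probability p = (1 + 0.08 − 0.8)/(1.45 − 0.8) = 0.2800/0.6500 = 0.4308
Terminal stock prices: S_uu = 220.8, S_ud = 121.8, S_dd = 67.2
Terminal payoffs (S − K): max(125.8, 0) = 125.8, max(26.8, 0) = 26.8, max(-27.8, 0) = 0
Node u (S = 152.2): continuation = 1/1.08·[0.4308·125.7625 + 0.5692·26.8000] = 64.2870; exercise value = 57.2500 ≤ continuation, so V_u = 64.2870
Node d (S = 84): continuation = 1/1.08·[0.4308·26.8000 + 0.5692·0.0000] = 10.6895; exercise value = 0.0000 ≤ continuation, so V_d = 10.6895
Node 0 (S = 105): continuation = 1/1.08·[0.4308·64.2870 + 0.5692·10.6895] = 31.2756; exercise value = 10.0000 ≤ continuation, so V_0 = 31.2756

€31.28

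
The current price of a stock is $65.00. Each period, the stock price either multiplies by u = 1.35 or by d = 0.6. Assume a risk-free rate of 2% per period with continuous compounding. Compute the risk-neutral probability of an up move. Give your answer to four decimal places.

p = 0.5603

Risk-neutral probability p = (e^0.02 − 0.6)/(1.35 − 0.6) = 0.4202/0.7500 = 0.5603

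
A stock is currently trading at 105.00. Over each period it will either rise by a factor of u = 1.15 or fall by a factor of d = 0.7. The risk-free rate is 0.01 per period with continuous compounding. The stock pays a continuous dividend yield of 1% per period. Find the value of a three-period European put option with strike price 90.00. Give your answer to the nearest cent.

Per-period risk-free factor R = e^0.01 = 1.0101; dividend-adjusted growth = e^(0.01−0.01) = 1.0000.
Risk-neutral probability p = (1.0000 − 0.7)/(1.15 − 0.7) = 0.3000/0.4500 = 0.6667
Terminal stock prices: S_uuu = 159.7, S_uud = 97.2, S_udd = 59.17, S_ddd = 36.01
Terminal payoffs (K − S): max(-69.69, 0) = 0, max(-7.204, 0) = 0, max(30.83, 0) = 30.83, max(53.99, 0) = 53.99
Node uu (S = 138.9): V_uu = e^(−0.01)·[0.6667·0.0000 + 0.3333·0.0000] = 0.0000
Node ud (S = 84.52): V_ud = e^(−0.01)·[0.6667·0.0000 + 0.3333·30.8325] = 10.1752
Node dd (S = 51.45): V_dd = e^(−0.01)·[0.6667·30.8325 + 0.3333·53.9850] = 38.1664
Node u (S = 120.7): V_u = e^(−0.01)·[0.6667·0.0000 + 0.3333·10.1752] = 3.3580
Node d (S = 73.5): V_d = e^(−0.01)·[0.6667·10.1752 + 0.3333·38.1664] = 19.3115
Node 0 (S = 105): V_0 = e^(−0.01)·[0.6667·3.3580 + 0.3333·19.3115] = 8.5895

8.59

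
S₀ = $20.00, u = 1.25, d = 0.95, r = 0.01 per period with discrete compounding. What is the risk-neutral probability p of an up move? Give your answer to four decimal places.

Risk-neutral probability p = (1 + 0.01 − 0.95)/(1.25 − 0.95) = 0.0600/0.3000 = 0.2000

p = 0.2000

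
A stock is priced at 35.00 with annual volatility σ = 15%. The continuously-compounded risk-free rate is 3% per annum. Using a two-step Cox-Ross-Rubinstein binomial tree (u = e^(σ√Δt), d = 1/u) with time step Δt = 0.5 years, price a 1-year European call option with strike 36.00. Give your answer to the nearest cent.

2.09

CRR parameters: u = e^(σ√Δt) = e^(0.15·√0.5) = 1.1119, d = 1/u = 0.8994
Per-period rate: rΔt = 0.03·0.5 = 0.015, so R = e^0.015 = 1.0151
Risk-neutral probability p = (e^0.015 − 0.8994)/(1.1119 − 0.8994) = 0.1157/0.2125 = 0.5446
Terminal stock prices: S_uu = 43.27, S_ud = 35, S_dd = 28.31
Terminal payoffs (S − K): max(7.271, 0) = 7.271, max(-1, 0) = 0, max(-7.69, 0) = 0
Node u (S = 38.92): V_u = e^(−0.015)·[0.5446·7.2709 + 0.4554·0.0000] = 3.9009
Node d (S = 31.48): V_d = e^(−0.015)·[0.5446·0.0000 + 0.4554·0.0000] = 0.0000
Node 0 (S = 35): V_0 = e^(−0.015)·[0.5446·3.9009 + 0.4554·0.0000] = 2.0929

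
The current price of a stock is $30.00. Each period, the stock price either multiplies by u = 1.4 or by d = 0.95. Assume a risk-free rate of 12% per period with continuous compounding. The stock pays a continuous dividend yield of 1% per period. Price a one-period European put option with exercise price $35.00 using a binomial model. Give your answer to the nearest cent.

Per-period risk-free factor R = e^0.12 = 1.1275; dividend-adjusted growth = e^(0.12−0.01) = 1.1163.
Risk-neutral probability p = (1.1163 − 0.95)/(1.4 − 0.95) = 0.1663/0.4500 = 0.3695
Terminal stock prices: S_u = 42, S_d = 28.5
Terminal payoffs (K − S): max(-7, 0) = 0, max(6.5, 0) = 6.5
Node 0 (S = 30): V_0 = e^(−0.12)·[0.3695·0.0000 + 0.6305·6.5000] = 3.6348

$3.63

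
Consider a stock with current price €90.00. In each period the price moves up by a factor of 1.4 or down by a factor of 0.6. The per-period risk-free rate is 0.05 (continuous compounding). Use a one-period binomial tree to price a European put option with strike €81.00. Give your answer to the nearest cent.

Risk-neutral probability p = (e^0.05 − 0.6)/(1.4 − 0.6) = 0.4513/0.8000 = 0.5641
Terminal stock prices: S_u = 126, S_d = 54
Terminal payoffs (K − S): max(-45, 0) = 0, max(27, 0) = 27
Node 0 (S = 90): V_0 = e^(−0.05)·[0.5641·0.0000 + 0.4359·27.0000] = 11.1956

€11.20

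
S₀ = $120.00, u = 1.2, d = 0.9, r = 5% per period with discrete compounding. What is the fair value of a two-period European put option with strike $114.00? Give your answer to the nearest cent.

$3.81

Risk-neutral probability p = (1 + 0.05 − 0.9)/(1.2 − 0.9) = 0.1500/0.3000 = 0.5000
Terminal stock prices: S_uu = 172.8, S_ud = 129.6, S_dd = 97.2
Terminal payoffs (K − S): max(-58.8, 0) = 0, max(-15.6, 0) = 0, max(16.8, 0) = 16.8
Node u (S = 144): V_u = 1/1.05·[0.5000·0.0000 + 0.5000·0.0000] = 0.0000
Node d (S = 108): V_d = 1/1.05·[0.5000·0.0000 + 0.5000·16.8000] = 8.0000
Node 0 (S = 120): V_0 = 1/1.05·[0.5000·0.0000 + 0.5000·8.0000] = 3.8095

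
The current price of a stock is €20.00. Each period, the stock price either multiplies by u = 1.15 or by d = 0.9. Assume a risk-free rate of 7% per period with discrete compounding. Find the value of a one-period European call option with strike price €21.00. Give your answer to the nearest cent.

Risk-neutral probability p = (1 + 0.07 − 0.9)/(1.15 − 0.9) = 0.1700/0.2500 = 0.6800
Terminal stock prices: S_u = 23, S_d = 18
Terminal payoffs (S − K): max(2, 0) = 2, max(-3, 0) = 0
Node 0 (S = 20): V_0 = 1/1.07·[0.6800·2.0000 + 0.3200·0.0000] = 1.2710

€1.27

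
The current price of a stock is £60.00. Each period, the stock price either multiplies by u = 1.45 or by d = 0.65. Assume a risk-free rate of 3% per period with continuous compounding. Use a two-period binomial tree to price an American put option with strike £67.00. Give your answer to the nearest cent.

Risk-neutral probability p = (e^0.03 − 0.65)/(1.45 − 0.65) = 0.3805/0.8000 = 0.4756
Terminal stock prices: S_uu = 126.2, S_ud = 56.55, S_dd = 25.35
Terminal payoffs (K − S): max(-59.15, 0) = 0, max(10.45, 0) = 10.45, max(41.65, 0) = 41.65
Node u (S = 87): continuation = e^(−0.03)·[0.4756·0.0000 + 0.5244·10.4500] = 5.3183; exercise value = 0.0000 ≤ continuation, so V_u = 5.3183
Node d (S = 39): continuation = e^(−0.03)·[0.4756·10.4500 + 0.5244·41.6500] = 26.0199; exercise value = 28.0000 > continuation, so V_d = 28.0000 (exercise)
Node 0 (S = 60): continuation = e^(−0.03)·[0.4756·5.3183 + 0.5244·28.0000] = 16.7046; exercise value = 7.0000 ≤ continuation, so V_0 = 16.7046

£16.70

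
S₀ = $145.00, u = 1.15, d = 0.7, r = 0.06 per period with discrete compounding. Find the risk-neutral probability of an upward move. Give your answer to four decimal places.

Risk-neutral probability p = (1 + 0.06 − 0.7)/(1.15 − 0.7) = 0.3600/0.4500 = 0.8000

p = 0.8000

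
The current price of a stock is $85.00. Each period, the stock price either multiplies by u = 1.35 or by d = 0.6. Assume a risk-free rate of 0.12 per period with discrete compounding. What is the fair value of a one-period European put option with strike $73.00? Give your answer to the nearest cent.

$6.02

Risk-neutral probability p = (1 + 0.12 − 0.6)/(1.35 − 0.6) = 0.5200/0.7500 = 0.6933
Terminal stock prices: S_u = 114.8, S_d = 51
Terminal payoffs (K − S): max(-41.75, 0) = 0, max(22, 0) = 22
Node 0 (S = 85): V_0 = 1/1.12·[0.6933·0.0000 + 0.3067·22.0000] = 6.0238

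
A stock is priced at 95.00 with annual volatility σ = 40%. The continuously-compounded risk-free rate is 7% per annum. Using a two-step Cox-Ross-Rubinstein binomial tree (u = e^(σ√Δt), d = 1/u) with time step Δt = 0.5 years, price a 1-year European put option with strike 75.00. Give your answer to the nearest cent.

CRR parameters: u = e^(σ√Δt) = e^(0.4·√0.5) = 1.3269, d = 1/u = 0.7536
Per-period rate: rΔt = 0.07·0.5 = 0.035, so R = e^0.035 = 1.0356
Risk-neutral probability p = (e^0.035 − 0.7536)/(1.3269 − 0.7536) = 0.2820/0.5733 = 0.4919
Terminal stock prices: S_uu = 167.3, S_ud = 95, S_dd = 53.96
Terminal payoffs (K − S): max(-92.26, 0) = 0, max(-20, 0) = 0, max(21.04, 0) = 21.04
Node u (S = 126.1): V_u = e^(−0.035)·[0.4919·0.0000 + 0.5081·0.0000] = 0.0000
Node d (S = 71.6): V_d = e^(−0.035)·[0.4919·0.0000 + 0.5081·21.0428] = 10.3242
Node 0 (S = 95): V_0 = e^(−0.035)·[0.4919·0.0000 + 0.5081·10.3242] = 5.0654

5.07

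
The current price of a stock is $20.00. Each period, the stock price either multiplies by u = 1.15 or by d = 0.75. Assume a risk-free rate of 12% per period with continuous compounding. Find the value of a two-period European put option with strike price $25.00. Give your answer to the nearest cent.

Risk-neutral probability p = (e^0.12 − 0.75)/(1.15 − 0.75) = 0.3775/0.4000 = 0.9437
Terminal stock prices: S_uu = 26.45, S_ud = 17.25, S_dd = 11.25
Terminal payoffs (K − S): max(-1.45, 0) = 0, max(7.75, 0) = 7.75, max(13.75, 0) = 13.75
Node u (S = 23): V_u = e^(−0.12)·[0.9437·0.0000 + 0.0563·7.7500] = 0.3867
Node d (S = 15): V_d = e^(−0.12)·[0.9437·7.7500 + 0.0563·13.7500] = 7.1730
Node 0 (S = 20): V_0 = e^(−0.12)·[0.9437·0.3867 + 0.0563·7.1730] = 0.6816

$0.68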